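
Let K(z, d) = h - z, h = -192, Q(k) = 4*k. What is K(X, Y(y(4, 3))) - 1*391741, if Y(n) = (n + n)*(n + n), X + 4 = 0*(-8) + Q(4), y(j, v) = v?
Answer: -391945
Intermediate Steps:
X = 12 (X = -4 + (0*(-8) + 4*4) = -4 + (0 + 16) = -4 + 16 = 12)
Y(n) = 4*n**2 (Y(n) = (2*n)*(2*n) = 4*n**2)
K(z, d) = -192 - z
K(X, Y(y(4, 3))) - 1*391741 = (-192 - 1*12) - 1*391741 = (-192 - 12) - 391741 = -204 - 391741 = -391945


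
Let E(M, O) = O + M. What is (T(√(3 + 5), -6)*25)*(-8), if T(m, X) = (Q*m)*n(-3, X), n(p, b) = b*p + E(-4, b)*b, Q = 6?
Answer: -187200*√2 ≈ -2.6474e+5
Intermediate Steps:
E(M, O) = M + O
n(p, b) = b*p + b*(-4 + b) (n(p, b) = b*p + (-4 + b)*b = b*p + b*(-4 + b))
T(m, X) = 6*X*m*(-7 + X) (T(m, X) = (6*m)*(X*(-4 + X - 3)) = (6*m)*(X*(-7 + X)) = 6*X*m*(-7 + X))
(T(√(3 + 5), -6)*25)*(-8) = ((6*(-6)*√(3 + 5)*(-7 - 6))*25)*(-8) = ((6*(-6)*√8*(-13))*25)*(-8) = ((6*(-6)*(2*√2)*(-13))*25)*(-8) = ((936*√2)*25)*(-8) = (23400*√2)*(-8) = -187200*√2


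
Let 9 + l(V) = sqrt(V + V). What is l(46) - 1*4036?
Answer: -4045 + 2*sqrt(23) ≈ -4035.4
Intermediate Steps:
l(V) = -9 + sqrt(2)*sqrt(V) (l(V) = -9 + sqrt(V + V) = -9 + sqrt(2*V) = -9 + sqrt(2)*sqrt(V))
l(46) - 1*4036 = (-9 + sqrt(2)*sqrt(46)) - 1*4036 = (-9 + 2*sqrt(23)) - 4036 = -4045 + 2*sqrt(23)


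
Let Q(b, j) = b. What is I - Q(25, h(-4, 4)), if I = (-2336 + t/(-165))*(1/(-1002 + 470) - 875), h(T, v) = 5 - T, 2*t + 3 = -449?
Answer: 29885884619/14630 ≈ 2.0428e+6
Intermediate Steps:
t = -226 (t = -3/2 + (½)*(-449) = -3/2 - 449/2 = -226)
I = 29886250369/14630 (I = (-2336 - 226/(-165))*(1/(-1002 + 470) - 875) = (-2336 - 226*(-1/165))*(1/(-532) - 875) = (-2336 + 226/165)*(-1/532 - 875) = -385214/165*(-465501/532) = 29886250369/14630 ≈ 2.0428e+6)
I - Q(25, h(-4, 4)) = 29886250369/14630 - 1*25 = 29886250369/14630 - 25 = 29885884619/14630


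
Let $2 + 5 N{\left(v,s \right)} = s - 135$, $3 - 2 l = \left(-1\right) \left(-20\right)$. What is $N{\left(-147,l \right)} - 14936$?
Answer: $- \frac{149651}{10} \approx -14965.0$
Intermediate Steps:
$l = - \frac{17}{2}$ ($l = \frac{3}{2} - \frac{\left(-1\right) \left(-20\right)}{2} = \frac{3}{2} - 10 = - \frac{17}{2} \approx -8.5$)
$N{\left(v,s \right)} = - \frac{137}{5} + \frac{s}{5}$ ($N{\left(v,s \right)} = - \frac{2}{5} + \frac{s - 135}{5} = - \frac{2}{5} + \frac{-135 + s}{5} = - \frac{2}{5} + \left(-27 + \frac{s}{5}\right) = - \frac{137}{5} + \frac{s}{5}$)
$N{\left(-147,l \right)} - 14936 = \left(- \frac{137}{5} + \frac{1}{5} \left(- \frac{17}{2}\right)\right) - 14936 = \left(- \frac{137}{5} - \frac{17}{10}\right) - 14936 = - \frac{291}{10} - 14936 = - \frac{149651}{10}$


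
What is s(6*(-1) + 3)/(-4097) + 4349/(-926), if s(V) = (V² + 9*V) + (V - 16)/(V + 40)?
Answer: -658626251/140371414 ≈ -4.6920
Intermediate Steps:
s(V) = V² + 9*V + (-16 + V)/(40 + V) (s(V) = (V² + 9*V) + (-16 + V)/(40 + V) = V² + 9*V + (-16 + V)/(40 + V))
s(6*(-1) + 3)/(-4097) + 4349/(-926) = ((-16 + (6*(-1) + 3)³ + 49*(6*(-1) + 3)² + 361*(6*(-1) + 3))/(40 + (6*(-1) + 3)))/(-4097) + 4349/(-926) = ((-16 + (-6 + 3)³ + 49*(-6 + 3)² + 361*(-6 + 3))/(40 + (-6 + 3)))*(-1/4097) + 4349*(-1/926) = ((-16 + (-3)³ + 49*(-3)² + 361*(-3))/(40 - 3))*(-1/4097) - 4349/926 = ((-16 - 27 + 49*9 - 1083)/37)*(-1/4097) - 4349/926 = ((-16 - 27 + 441 - 1083)/37)*(-1/4097) - 4349/926 = ((1/37)*(-685))*(-1/4097) - 4349/926 = -685/37*(-1/4097) - 4349/926 = 685/151589 - 4349/926 = -658626251/140371414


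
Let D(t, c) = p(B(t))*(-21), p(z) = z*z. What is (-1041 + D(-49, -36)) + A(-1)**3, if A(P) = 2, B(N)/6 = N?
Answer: -1816189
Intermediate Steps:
B(N) = 6*N
p(z) = z**2
D(t, c) = -756*t**2 (D(t, c) = (6*t)**2*(-21) = (36*t**2)*(-21) = -756*t**2)
(-1041 + D(-49, -36)) + A(-1)**3 = (-1041 - 756*(-49)**2) + 2**3 = (-1041 - 756*2401) + 8 = (-1041 - 1815156) + 8 = -1816197 + 8 = -1816189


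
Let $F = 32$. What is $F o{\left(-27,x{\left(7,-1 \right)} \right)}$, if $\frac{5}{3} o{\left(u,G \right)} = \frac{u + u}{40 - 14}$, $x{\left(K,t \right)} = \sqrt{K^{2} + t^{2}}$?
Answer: $- \frac{2592}{65} \approx -39.877$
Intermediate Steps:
$o{\left(u,G \right)} = \frac{3 u}{65}$ ($o{\left(u,G \right)} = \frac{3 \frac{u + u}{40 - 14}}{5} = \frac{3 \frac{2 u}{26}}{5} = \frac{3 \cdot 2 u \frac{1}{26}}{5} = \frac{3 \frac{u}{13}}{5} = \frac{3 u}{65}$)
$F o{\left(-27,x{\left(7,-1 \right)} \right)} = 32 \cdot \frac{3}{65} \left(-27\right) = 32 \left(- \frac{81}{65}\right) = - \frac{2592}{65}$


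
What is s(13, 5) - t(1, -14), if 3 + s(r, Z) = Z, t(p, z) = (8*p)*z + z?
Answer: 128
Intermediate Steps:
t(p, z) = z + 8*p*z (t(p, z) = 8*p*z + z = z + 8*p*z)
s(r, Z) = -3 + Z
s(13, 5) - t(1, -14) = (-3 + 5) - (-14)*(1 + 8*1) = 2 - (-14)*(1 + 8) = 2 - (-14)*9 = 2 - 1*(-126) = 2 + 126 = 128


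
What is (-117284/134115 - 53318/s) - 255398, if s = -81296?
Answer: -1392305054183207/5451506520 ≈ -2.5540e+5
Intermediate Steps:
(-117284/134115 - 53318/s) - 255398 = (-117284/134115 - 53318/(-81296)) - 255398 = (-117284*1/134115 - 53318*(-1/81296)) - 255398 = (-117284/134115 + 26659/40648) - 255398 = -1191988247/5451506520 - 255398 = -1392305054183207/5451506520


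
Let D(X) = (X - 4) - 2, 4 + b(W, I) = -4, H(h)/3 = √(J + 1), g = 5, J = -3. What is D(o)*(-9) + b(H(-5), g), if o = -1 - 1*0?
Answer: 55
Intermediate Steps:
o = -1 (o = -1 + 0 = -1)
H(h) = 3*I*√2 (H(h) = 3*√(-3 + 1) = 3*√(-2) = 3*(I*√2) = 3*I*√2)
b(W, I) = -8 (b(W, I) = -4 - 4 = -8)
D(X) = -6 + X (D(X) = (-4 + X) - 2 = -6 + X)
D(o)*(-9) + b(H(-5), g) = (-6 - 1)*(-9) - 8 = -7*(-9) - 8 = 63 - 8 = 55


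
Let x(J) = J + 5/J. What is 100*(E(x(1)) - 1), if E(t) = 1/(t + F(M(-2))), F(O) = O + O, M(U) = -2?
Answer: -50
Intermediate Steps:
F(O) = 2*O
E(t) = 1/(-4 + t) (E(t) = 1/(t + 2*(-2)) = 1/(t - 4) = 1/(-4 + t))
100*(E(x(1)) - 1) = 100*(1/(-4 + (1 + 5/1)) - 1) = 100*(1/(-4 + (1 + 5*1)) - 1) = 100*(1/(-4 + (1 + 5)) - 1) = 100*(1/(-4 + 6) - 1) = 100*(1/2 - 1) = 100*(½ - 1) = 100*(-½) = -50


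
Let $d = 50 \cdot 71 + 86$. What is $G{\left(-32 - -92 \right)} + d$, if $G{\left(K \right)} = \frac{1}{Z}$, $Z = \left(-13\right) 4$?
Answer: $\frac{189071}{52} \approx 3636.0$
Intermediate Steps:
$d = 3636$ ($d = 3550 + 86 = 3636$)
$Z = -52$
$G{\left(K \right)} = - \frac{1}{52}$ ($G{\left(K \right)} = \frac{1}{-52} = - \frac{1}{52}$)
$G{\left(-32 - -92 \right)} + d = - \frac{1}{52} + 3636 = \frac{189071}{52}$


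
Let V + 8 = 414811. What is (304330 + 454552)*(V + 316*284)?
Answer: 382891636454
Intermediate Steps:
V = 414803 (V = -8 + 414811 = 414803)
(304330 + 454552)*(V + 316*284) = (304330 + 454552)*(414803 + 316*284) = 758882*(414803 + 89744) = 758882*504547 = 382891636454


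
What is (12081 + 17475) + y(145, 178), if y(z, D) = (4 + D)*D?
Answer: 61952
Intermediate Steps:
y(z, D) = D*(4 + D)
(12081 + 17475) + y(145, 178) = (12081 + 17475) + 178*(4 + 178) = 29556 + 178*182 = 29556 + 32396 = 61952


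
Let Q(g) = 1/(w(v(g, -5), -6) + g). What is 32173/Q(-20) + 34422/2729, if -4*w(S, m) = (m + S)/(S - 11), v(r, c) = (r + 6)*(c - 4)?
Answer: -40914062816/62767 ≈ -6.5184e+5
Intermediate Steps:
v(r, c) = (-4 + c)*(6 + r) (v(r, c) = (6 + r)*(-4 + c) = (-4 + c)*(6 + r))
w(S, m) = -(S + m)/(4*(-11 + S)) (w(S, m) = -(m + S)/(4*(S - 11)) = -(S + m)/(4*(-11 + S)))
Q(g) = 1/(g + (60 + 9*g)/(4*(-65 - 9*g))) (Q(g) = 1/((-(-24 - 4*g + 6*(-5) - 5*g) - 1*(-6))/(4*(-11 + (-24 - 4*g + 6*(-5) - 5*g))) + g) = 1/((-(-24 - 4*g - 30 - 5*g) + 6)/(4*(-11 + (-24 - 4*g - 30 - 5*g))) + g) = 1/((-(-54 - 9*g) + 6)/(4*(-11 + (-54 - 9*g))) + g) = 1/(((54 + 9*g) + 6)/(4*(-65 - 9*g)) + g) = 1/((60 + 9*g)/(4*(-65 - 9*g)) + g) = 1/(g + (60 + 9*g)/(4*(-65 - 9*g))))
32173/Q(-20) + 34422/2729 = 32173/((4*(65 + 9*(-20))/(-60 + 36*(-20)**2 + 251*(-20)))) + 34422/2729 = 32173/((4*(65 - 180)/(-60 + 36*400 - 5020))) + 34422*(1/2729) = 32173/((4*(-115)/(-60 + 14400 - 5020))) + 34422/2729 = 32173/((4*(-115)/9320)) + 34422/2729 = 32173/((4*(1/9320)*(-115))) + 34422/2729 = 32173/(-23/466) + 34422/2729 = 32173*(-466/23) + 34422/2729 = -14992618/23 + 34422/2729 = -40914062816/62767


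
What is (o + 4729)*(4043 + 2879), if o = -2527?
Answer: 15242244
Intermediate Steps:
(o + 4729)*(4043 + 2879) = (-2527 + 4729)*(4043 + 2879) = 2202*6922 = 15242244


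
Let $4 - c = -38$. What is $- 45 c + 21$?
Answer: $-1869$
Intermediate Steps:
$c = 42$ ($c = 4 - -38 = 4 + 38 = 42$)
$- 45 c + 21 = \left(-45\right) 42 + 21 = -1890 + 21 = -1869$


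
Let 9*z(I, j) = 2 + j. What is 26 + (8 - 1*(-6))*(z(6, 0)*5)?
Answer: 374/9 ≈ 41.556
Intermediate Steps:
z(I, j) = 2/9 + j/9 (z(I, j) = (2 + j)/9 = 2/9 + j/9)
26 + (8 - 1*(-6))*(z(6, 0)*5) = 26 + (8 - 1*(-6))*((2/9 + (⅑)*0)*5) = 26 + (8 + 6)*((2/9 + 0)*5) = 26 + 14*((2/9)*5) = 26 + 14*(10/9) = 26 + 140/9 = 374/9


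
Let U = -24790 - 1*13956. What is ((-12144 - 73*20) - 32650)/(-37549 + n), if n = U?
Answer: 46254/76295 ≈ 0.60625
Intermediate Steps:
U = -38746 (U = -24790 - 13956 = -38746)
n = -38746
((-12144 - 73*20) - 32650)/(-37549 + n) = ((-12144 - 73*20) - 32650)/(-37549 - 38746) = ((-12144 - 1460) - 32650)/(-76295) = (-13604 - 32650)*(-1/76295) = -46254*(-1/76295) = 46254/76295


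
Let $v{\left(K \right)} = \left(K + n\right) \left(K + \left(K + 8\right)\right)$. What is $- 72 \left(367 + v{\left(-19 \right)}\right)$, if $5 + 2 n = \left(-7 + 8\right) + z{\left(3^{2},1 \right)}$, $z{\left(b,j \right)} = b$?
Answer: $-62064$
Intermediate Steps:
$n = \frac{5}{2}$ ($n = - \frac{5}{2} + \frac{\left(-7 + 8\right) + 3^{2}}{2} = - \frac{5}{2} + \frac{1 + 9}{2} = - \frac{5}{2} + \frac{1}{2} \cdot 10 = - \frac{5}{2} + 5 = \frac{5}{2} \approx 2.5$)
$v{\left(K \right)} = \left(8 + 2 K\right) \left(\frac{5}{2} + K\right)$ ($v{\left(K \right)} = \left(K + \frac{5}{2}\right) \left(K + \left(K + 8\right)\right) = \left(\frac{5}{2} + K\right) \left(K + \left(8 + K\right)\right) = \left(\frac{5}{2} + K\right) \left(8 + 2 K\right) = \left(8 + 2 K\right) \left(\frac{5}{2} + K\right)$)
$- 72 \left(367 + v{\left(-19 \right)}\right) = - 72 \left(367 + \left(20 + 2 \left(-19\right)^{2} + 13 \left(-19\right)\right)\right) = - 72 \left(367 + \left(20 + 2 \cdot 361 - 247\right)\right) = - 72 \left(367 + \left(20 + 722 - 247\right)\right) = - 72 \left(367 + 495\right) = \left(-72\right) 862 = -62064$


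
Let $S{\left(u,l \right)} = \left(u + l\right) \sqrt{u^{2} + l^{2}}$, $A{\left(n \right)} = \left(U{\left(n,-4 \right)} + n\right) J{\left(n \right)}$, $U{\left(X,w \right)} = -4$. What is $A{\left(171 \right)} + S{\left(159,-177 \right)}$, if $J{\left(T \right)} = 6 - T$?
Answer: $-27555 - 54 \sqrt{6290} \approx -31838.0$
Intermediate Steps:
$A{\left(n \right)} = \left(-4 + n\right) \left(6 - n\right)$
$S{\left(u,l \right)} = \sqrt{l^{2} + u^{2}} \left(l + u\right)$ ($S{\left(u,l \right)} = \left(l + u\right) \sqrt{l^{2} + u^{2}} = \sqrt{l^{2} + u^{2}} \left(l + u\right)$)
$A{\left(171 \right)} + S{\left(159,-177 \right)} = - \left(-6 + 171\right) \left(-4 + 171\right) + \sqrt{\left(-177\right)^{2} + 159^{2}} \left(-177 + 159\right) = \left(-1\right) 165 \cdot 167 + \sqrt{31329 + 25281} \left(-18\right) = -27555 + \sqrt{56610} \left(-18\right) = -27555 + 3 \sqrt{6290} \left(-18\right) = -27555 - 54 \sqrt{6290}$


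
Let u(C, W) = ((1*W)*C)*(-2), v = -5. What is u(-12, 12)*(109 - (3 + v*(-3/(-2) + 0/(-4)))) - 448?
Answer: 32240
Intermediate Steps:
u(C, W) = -2*C*W (u(C, W) = (W*C)*(-2) = (C*W)*(-2) = -2*C*W)
u(-12, 12)*(109 - (3 + v*(-3/(-2) + 0/(-4)))) - 448 = (-2*(-12)*12)*(109 - (3 - 5*(-3/(-2) + 0/(-4)))) - 448 = 288*(109 - (3 - 5*(-3*(-1/2) + 0*(-1/4)))) - 448 = 288*(109 - (3 - 5*(3/2 + 0))) - 448 = 288*(109 - (3 - 5*3/2)) - 448 = 288*(109 - (3 - 15/2)) - 448 = 288*(109 - 1*(-9/2)) - 448 = 288*(109 + 9/2) - 448 = 288*(227/2) - 448 = 32688 - 448 = 32240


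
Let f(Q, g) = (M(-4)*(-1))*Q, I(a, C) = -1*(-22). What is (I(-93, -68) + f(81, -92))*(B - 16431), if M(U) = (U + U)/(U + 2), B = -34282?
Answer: 15315326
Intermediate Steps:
I(a, C) = 22
M(U) = 2*U/(2 + U) (M(U) = (2*U)/(2 + U) = 2*U/(2 + U))
f(Q, g) = -4*Q (f(Q, g) = ((2*(-4)/(2 - 4))*(-1))*Q = ((2*(-4)/(-2))*(-1))*Q = ((2*(-4)*(-½))*(-1))*Q = (4*(-1))*Q = -4*Q)
(I(-93, -68) + f(81, -92))*(B - 16431) = (22 - 4*81)*(-34282 - 16431) = (22 - 324)*(-50713) = -302*(-50713) = 15315326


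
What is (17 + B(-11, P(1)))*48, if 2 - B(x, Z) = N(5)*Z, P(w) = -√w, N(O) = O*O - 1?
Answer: 2064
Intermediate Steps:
N(O) = -1 + O² (N(O) = O² - 1 = -1 + O²)
B(x, Z) = 2 - 24*Z (B(x, Z) = 2 - (-1 + 5²)*Z = 2 - (-1 + 25)*Z = 2 - 24*Z)
(17 + B(-11, P(1)))*48 = (17 + (2 - (-24)*√1))*48 = (17 + (2 - (-24)))*48 = (17 + (2 - 24*(-1)))*48 = (17 + (2 + 24))*48 = (17 + 26)*48 = 43*48 = 2064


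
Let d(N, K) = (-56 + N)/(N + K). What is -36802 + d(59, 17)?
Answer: -2796949/76 ≈ -36802.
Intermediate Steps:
d(N, K) = (-56 + N)/(K + N)
-36802 + d(59, 17) = -36802 + (-56 + 59)/(17 + 59) = -36802 + 3/76 = -2796949/76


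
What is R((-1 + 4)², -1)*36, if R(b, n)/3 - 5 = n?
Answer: 432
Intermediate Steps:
R(b, n) = 15 + 3*n
R((-1 + 4)², -1)*36 = (15 + 3*(-1))*36 = (15 - 3)*36 = 12*36 = 432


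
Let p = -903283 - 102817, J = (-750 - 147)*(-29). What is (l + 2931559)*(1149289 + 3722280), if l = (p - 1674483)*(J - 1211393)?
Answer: 15479470944410437331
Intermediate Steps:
J = 26013 (J = -897*(-29) = 26013)
p = -1006100
l = 3177509476540 (l = (-1006100 - 1674483)*(26013 - 1211393) = -2680583*(-1185380) = 3177509476540)
(l + 2931559)*(1149289 + 3722280) = (3177509476540 + 2931559)*(1149289 + 3722280) = 3177512408099*4871569 = 15479470944410437331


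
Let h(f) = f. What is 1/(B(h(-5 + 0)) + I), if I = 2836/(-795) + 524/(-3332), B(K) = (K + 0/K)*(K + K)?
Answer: 662235/30645217 ≈ 0.021610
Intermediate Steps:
B(K) = 2*K² (B(K) = (K + 0)*(2*K) = K*(2*K) = 2*K²)
I = -2466533/662235 (I = 2836*(-1/795) + 524*(-1/3332) = -2836/795 - 131/833 = -2466533/662235 ≈ -3.7246)
1/(B(h(-5 + 0)) + I) = 1/(2*(-5 + 0)² - 2466533/662235) = 1/(2*(-5)² - 2466533/662235) = 1/(2*25 - 2466533/662235) = 1/(50 - 2466533/662235) = 1/(30645217/662235) = 662235/30645217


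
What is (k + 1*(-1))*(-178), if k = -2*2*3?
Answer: 2314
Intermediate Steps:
k = -12 (k = -4*3 = -12)
(k + 1*(-1))*(-178) = (-12 + 1*(-1))*(-178) = (-12 - 1)*(-178) = -13*(-178) = 2314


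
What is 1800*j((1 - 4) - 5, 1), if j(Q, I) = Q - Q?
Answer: 0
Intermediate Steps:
j(Q, I) = 0
1800*j((1 - 4) - 5, 1) = 1800*0 = 0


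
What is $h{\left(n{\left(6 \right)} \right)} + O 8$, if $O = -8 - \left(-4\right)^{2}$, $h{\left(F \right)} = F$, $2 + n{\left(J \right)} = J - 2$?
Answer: $-190$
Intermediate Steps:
$n{\left(J \right)} = -4 + J$ ($n{\left(J \right)} = -2 + \left(J - 2\right) = -2 + \left(-2 + J\right) = -4 + J$)
$O = -24$ ($O = -8 - 16 = -24$)
$h{\left(n{\left(6 \right)} \right)} + O 8 = \left(-4 + 6\right) - 192 = 2 - 192 = -190$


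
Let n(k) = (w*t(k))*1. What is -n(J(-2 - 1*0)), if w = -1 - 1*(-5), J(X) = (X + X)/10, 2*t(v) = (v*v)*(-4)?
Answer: 32/25 ≈ 1.2800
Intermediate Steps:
t(v) = -2*v² (t(v) = ((v*v)*(-4))/2 = (v²*(-4))/2 = (-4*v²)/2 = -2*v²)
J(X) = X/5 (J(X) = (2*X)*(⅒) = X/5)
w = 4 (w = -1 + 5 = 4)
n(k) = -8*k² (n(k) = (4*(-2*k²))*1 = -8*k²*1 = -8*k²)
-n(J(-2 - 1*0)) = -(-8)*((-2 - 1*0)/5)² = -(-8)*((-2 + 0)/5)² = -(-8)*((⅕)*(-2))² = -(-8)*(-⅖)² = -(-8)*4/25 = -1*(-32/25) = 32/25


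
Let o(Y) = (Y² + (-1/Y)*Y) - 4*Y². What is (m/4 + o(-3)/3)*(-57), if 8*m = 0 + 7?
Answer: 16625/32 ≈ 519.53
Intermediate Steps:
o(Y) = -1 - 3*Y² (o(Y) = (Y² - 1) - 4*Y² = (-1 + Y²) - 4*Y² = -1 - 3*Y²)
m = 7/8 (m = (0 + 7)/8 = (⅛)*7 = 7/8 ≈ 0.87500)
(m/4 + o(-3)/3)*(-57) = ((7/8)/4 + (-1 - 3*(-3)²)/3)*(-57) = ((7/8)*(¼) + (-1 - 3*9)*(⅓))*(-57) = (7/32 + (-1 - 27)*(⅓))*(-57) = (7/32 - 28*⅓)*(-57) = (7/32 - 28/3)*(-57) = -875/96*(-57) = 16625/32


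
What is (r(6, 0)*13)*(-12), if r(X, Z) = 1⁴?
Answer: -156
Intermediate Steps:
r(X, Z) = 1
(r(6, 0)*13)*(-12) = (1*13)*(-12) = 13*(-12) = -156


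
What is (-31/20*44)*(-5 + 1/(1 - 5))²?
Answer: -150381/80 ≈ -1879.8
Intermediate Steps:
(-31/20*44)*(-5 + 1/(1 - 5))² = (-31*1/20*44)*(-5 + 1/(-4))² = (-31/20*44)*(-5 - ¼)² = -341*(-21/4)²/5 = -341/5*441/16 = -150381/80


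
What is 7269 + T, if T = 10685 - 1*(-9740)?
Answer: 27694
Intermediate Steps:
T = 20425 (T = 10685 + 9740 = 20425)
7269 + T = 7269 + 20425 = 27694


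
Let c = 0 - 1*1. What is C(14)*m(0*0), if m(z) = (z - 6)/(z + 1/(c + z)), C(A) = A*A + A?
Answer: 1260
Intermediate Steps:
C(A) = A + A² (C(A) = A² + A = A + A²)
c = -1 (c = 0 - 1 = -1)
m(z) = (-6 + z)/(z + 1/(-1 + z)) (m(z) = (z - 6)/(z + 1/(-1 + z)) = (-6 + z)/(z + 1/(-1 + z)))
C(14)*m(0*0) = (14*(1 + 14))*((6 + (0*0)² - 0*0)/(1 + (0*0)² - 0*0)) = (14*15)*((6 + 0² - 7*0)/(1 + 0² - 1*0)) = 210*((6 + 0 + 0)/(1 + 0 + 0)) = 210*(6/1) = 210*(1*6) = 210*6 = 1260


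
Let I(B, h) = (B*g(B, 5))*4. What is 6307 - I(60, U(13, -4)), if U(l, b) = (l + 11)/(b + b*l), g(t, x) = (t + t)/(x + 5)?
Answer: 3427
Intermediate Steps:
g(t, x) = 2*t/(5 + x) (g(t, x) = (2*t)/(5 + x) = 2*t/(5 + x))
U(l, b) = (11 + l)/(b + b*l)
I(B, h) = 4*B²/5 (I(B, h) = (B*(2*B/(5 + 5)))*4 = (B*(2*B/10))*4 = (B*(2*B*(⅒)))*4 = (B*(B/5))*4 = (B²/5)*4 = 4*B²/5)
6307 - I(60, U(13, -4)) = 6307 - 4*60²/5 = 6307 - 4*3600/5 = 6307 - 1*2880 = 6307 - 2880 = 3427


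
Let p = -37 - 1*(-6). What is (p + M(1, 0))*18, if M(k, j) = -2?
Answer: -594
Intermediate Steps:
p = -31 (p = -37 + 6 = -31)
(p + M(1, 0))*18 = (-31 - 2)*18 = -33*18 = -594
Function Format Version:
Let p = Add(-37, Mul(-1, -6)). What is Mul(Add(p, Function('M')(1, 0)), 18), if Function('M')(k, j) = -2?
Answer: -594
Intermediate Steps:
p = -31 (p = Add(-37, 6) = -31)
Mul(Add(p, Function('M')(1, 0)), 18) = Mul(Add(-31, -2), 18) = Mul(-33, 18) = -594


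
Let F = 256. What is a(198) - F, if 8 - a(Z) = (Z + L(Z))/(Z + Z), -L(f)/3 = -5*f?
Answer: -256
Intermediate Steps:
L(f) = 15*f (L(f) = -(-15)*f = 15*f)
a(Z) = 0 (a(Z) = 8 - (Z + 15*Z)/(Z + Z) = 8 - 16*Z/(2*Z) = 8 - 16*Z*1/(2*Z) = 8 - 1*8 = 8 - 8 = 0)
a(198) - F = 0 - 1*256 = 0 - 256 = -256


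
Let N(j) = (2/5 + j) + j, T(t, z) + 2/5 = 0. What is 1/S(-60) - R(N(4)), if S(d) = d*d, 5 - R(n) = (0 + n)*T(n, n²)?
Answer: -6019/720 ≈ -8.3597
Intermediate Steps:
T(t, z) = -⅖ (T(t, z) = -⅖ + 0 = -⅖)
N(j) = ⅖ + 2*j (N(j) = (2*(⅕) + j) + j = (⅖ + j) + j = ⅖ + 2*j)
R(n) = 5 + 2*n/5 (R(n) = 5 - (0 + n)*(-2)/5 = 5 - n*(-2)/5 = 5 - (-2)*n/5 = 5 + 2*n/5)
S(d) = d²
1/S(-60) - R(N(4)) = 1/((-60)²) - (5 + 2*(⅖ + 2*4)/5) = 1/3600 - (5 + 2*(⅖ + 8)/5) = 1/3600 - (5 + (⅖)*(42/5)) = 1/3600 - (5 + 84/25) = 1/3600 - 1*209/25 = 1/3600 - 209/25 = -6019/720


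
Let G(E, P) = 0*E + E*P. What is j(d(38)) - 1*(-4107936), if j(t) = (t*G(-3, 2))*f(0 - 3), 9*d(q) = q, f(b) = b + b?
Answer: 4108088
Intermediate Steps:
G(E, P) = E*P (G(E, P) = 0 + E*P = E*P)
f(b) = 2*b
d(q) = q/9
j(t) = 36*t (j(t) = (t*(-3*2))*(2*(0 - 3)) = (t*(-6))*(2*(-3)) = -6*t*(-6) = 36*t)
j(d(38)) - 1*(-4107936) = 36*((1/9)*38) - 1*(-4107936) = 36*(38/9) + 4107936 = 152 + 4107936 = 4108088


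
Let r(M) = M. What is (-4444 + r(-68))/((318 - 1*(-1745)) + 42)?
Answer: -4512/2105 ≈ -2.1435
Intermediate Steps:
(-4444 + r(-68))/((318 - 1*(-1745)) + 42) = (-4444 - 68)/((318 - 1*(-1745)) + 42) = -4512/((318 + 1745) + 42) = -4512/(2063 + 42) = -4512/2105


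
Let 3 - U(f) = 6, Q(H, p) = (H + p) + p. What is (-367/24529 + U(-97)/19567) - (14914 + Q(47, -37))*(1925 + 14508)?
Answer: -117416229981973629/479958943 ≈ -2.4464e+8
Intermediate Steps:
Q(H, p) = H + 2*p
U(f) = -3 (U(f) = 3 - 1*6 = 3 - 6 = -3)
(-367/24529 + U(-97)/19567) - (14914 + Q(47, -37))*(1925 + 14508) = (-367/24529 - 3/19567) - (14914 + (47 + 2*(-37)))*(1925 + 14508) = (-367*1/24529 - 3*1/19567) - (14914 + (47 - 74))*16433 = (-367/24529 - 3/19567) - (14914 - 27)*16433 = -7254676/479958943 - 14887*16433 = -7254676/479958943 - 1*244638071 = -7254676/479958943 - 244638071 = -117416229981973629/479958943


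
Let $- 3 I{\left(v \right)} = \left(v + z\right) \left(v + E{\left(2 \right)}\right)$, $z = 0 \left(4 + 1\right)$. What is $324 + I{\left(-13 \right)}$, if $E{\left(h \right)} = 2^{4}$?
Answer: $337$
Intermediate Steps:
$E{\left(h \right)} = 16$
$z = 0$ ($z = 0 \cdot 5 = 0$)
$I{\left(v \right)} = - \frac{v \left(16 + v\right)}{3}$ ($I{\left(v \right)} = - \frac{\left(v + 0\right) \left(v + 16\right)}{3} = - \frac{v \left(16 + v\right)}{3}$)
$324 + I{\left(-13 \right)} = 324 + \frac{1}{3} \left(-13\right) \left(-16 - -13\right) = 324 + \frac{1}{3} \left(-13\right) \left(-16 + 13\right) = 324 + \frac{1}{3} \left(-13\right) \left(-3\right) = 324 + 13 = 337$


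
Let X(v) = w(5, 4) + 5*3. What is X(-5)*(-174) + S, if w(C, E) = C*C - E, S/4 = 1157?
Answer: -1636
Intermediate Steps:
S = 4628 (S = 4*1157 = 4628)
w(C, E) = C**2 - E
X(v) = 36 (X(v) = (5**2 - 1*4) + 5*3 = (25 - 4) + 15 = 21 + 15 = 36)
X(-5)*(-174) + S = 36*(-174) + 4628 = -6264 + 4628 = -1636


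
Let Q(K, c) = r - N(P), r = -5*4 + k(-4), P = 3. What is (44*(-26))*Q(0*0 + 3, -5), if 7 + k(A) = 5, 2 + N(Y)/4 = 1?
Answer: 20592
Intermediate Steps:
N(Y) = -4 (N(Y) = -8 + 4*1 = -8 + 4 = -4)
k(A) = -2 (k(A) = -7 + 5 = -2)
r = -22 (r = -5*4 - 2 = -20 - 2 = -22)
Q(K, c) = -18 (Q(K, c) = -22 - 1*(-4) = -22 + 4 = -18)
(44*(-26))*Q(0*0 + 3, -5) = (44*(-26))*(-18) = -1144*(-18) = 20592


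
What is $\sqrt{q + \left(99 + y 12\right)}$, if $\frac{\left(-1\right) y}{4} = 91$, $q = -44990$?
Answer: $i \sqrt{49259} \approx 221.94 i$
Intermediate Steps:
$y = -364$ ($y = \left(-4\right) 91 = -364$)
$\sqrt{q + \left(99 + y 12\right)} = \sqrt{-44990 + \left(99 - 4368\right)} = \sqrt{-44990 - 4269} = \sqrt{-49259} = i \sqrt{49259}$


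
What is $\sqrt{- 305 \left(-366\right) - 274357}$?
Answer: $i \sqrt{162727} \approx 403.39 i$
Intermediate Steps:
$\sqrt{- 305 \left(-366\right) - 274357} = \sqrt{\left(-1\right) \left(-111630\right) - 274357} = \sqrt{111630 - 274357} = \sqrt{-162727} = i \sqrt{162727}$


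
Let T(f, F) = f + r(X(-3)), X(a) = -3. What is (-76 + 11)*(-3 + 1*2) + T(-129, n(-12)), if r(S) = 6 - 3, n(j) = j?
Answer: -61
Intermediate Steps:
r(S) = 3
T(f, F) = 3 + f (T(f, F) = f + 3 = 3 + f)
(-76 + 11)*(-3 + 1*2) + T(-129, n(-12)) = (-76 + 11)*(-3 + 1*2) + (3 - 129) = -65*(-3 + 2) - 126 = -65*(-1) - 126 = 65 - 126 = -61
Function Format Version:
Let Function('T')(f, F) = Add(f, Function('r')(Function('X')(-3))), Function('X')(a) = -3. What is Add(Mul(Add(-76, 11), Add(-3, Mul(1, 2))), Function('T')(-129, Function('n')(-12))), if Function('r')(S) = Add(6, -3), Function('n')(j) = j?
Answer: -61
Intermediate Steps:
Function('r')(S) = 3
Function('T')(f, F) = Add(3, f) (Function('T')(f, F) = Add(f, 3) = Add(3, f))
Add(Mul(Add(-76, 11), Add(-3, Mul(1, 2))), Function('T')(-129, Function('n')(-12))) = Add(Mul(Add(-76, 11), Add(-3, Mul(1, 2))), Add(3, -129)) = Add(Mul(-65, Add(-3, 2)), -126) = Add(Mul(-65, -1), -126) = Add(65, -126) = -61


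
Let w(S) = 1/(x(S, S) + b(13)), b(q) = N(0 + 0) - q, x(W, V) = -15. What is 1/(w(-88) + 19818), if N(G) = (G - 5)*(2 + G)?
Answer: 38/753083 ≈ 5.0459e-5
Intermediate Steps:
N(G) = (-5 + G)*(2 + G)
b(q) = -10 - q (b(q) = (-10 + (0 + 0)² - 3*(0 + 0)) - q = (-10 + 0² - 3*0) - q = (-10 + 0 + 0) - q = -10 - q)
w(S) = -1/38 (w(S) = 1/(-15 + (-10 - 1*13)) = 1/(-15 + (-10 - 13)) = 1/(-15 - 23) = 1/(-38) = -1/38)
1/(w(-88) + 19818) = 1/(-1/38 + 19818) = 1/(753083/38) = 38/753083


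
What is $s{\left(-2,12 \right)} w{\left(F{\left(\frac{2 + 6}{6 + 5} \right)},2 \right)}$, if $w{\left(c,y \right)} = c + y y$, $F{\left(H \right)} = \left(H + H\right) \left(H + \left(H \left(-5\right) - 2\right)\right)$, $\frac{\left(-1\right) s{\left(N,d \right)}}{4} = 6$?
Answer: $\frac{9120}{121} \approx 75.372$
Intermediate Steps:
$s{\left(N,d \right)} = -24$ ($s{\left(N,d \right)} = \left(-4\right) 6 = -24$)
$F{\left(H \right)} = 2 H \left(-2 - 4 H\right)$ ($F{\left(H \right)} = 2 H \left(H - \left(2 + 5 H\right)\right) = 2 H \left(-2 - 4 H\right)$)
$w{\left(c,y \right)} = c + y^{2}$
$s{\left(-2,12 \right)} w{\left(F{\left(\frac{2 + 6}{6 + 5} \right)},2 \right)} = - 24 \left(- 4 \frac{2 + 6}{6 + 5} \left(1 + 2 \frac{2 + 6}{6 + 5}\right) + 2^{2}\right) = - 24 \left(- 4 \cdot \frac{8}{11} \left(1 + 2 \cdot \frac{8}{11}\right) + 4\right) = - 24 \left(- 4 \cdot 8 \cdot \frac{1}{11} \left(1 + 2 \cdot 8 \cdot \frac{1}{11}\right) + 4\right) = - 24 \left(\left(-4\right) \frac{8}{11} \left(1 + 2 \cdot \frac{8}{11}\right) + 4\right) = - 24 \left(\left(-4\right) \frac{8}{11} \left(1 + \frac{16}{11}\right) + 4\right) = - 24 \left(\left(-4\right) \frac{8}{11} \cdot \frac{27}{11} + 4\right) = - 24 \left(- \frac{864}{121} + 4\right) = \left(-24\right) \left(- \frac{380}{121}\right) = \frac{9120}{121}$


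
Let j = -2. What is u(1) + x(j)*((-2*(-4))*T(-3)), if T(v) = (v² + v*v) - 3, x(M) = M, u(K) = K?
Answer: -239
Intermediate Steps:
T(v) = -3 + 2*v² (T(v) = (v² + v²) - 3 = 2*v² - 3 = -3 + 2*v²)
u(1) + x(j)*((-2*(-4))*T(-3)) = 1 - 2*(-2*(-4))*(-3 + 2*(-3)²) = 1 - 16*(-3 + 2*9) = 1 - 16*(-3 + 18) = 1 - 16*15 = 1 - 2*120 = 1 - 240 = -239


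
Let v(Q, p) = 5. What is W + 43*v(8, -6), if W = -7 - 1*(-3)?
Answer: 211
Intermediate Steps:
W = -4 (W = -7 + 3 = -4)
W + 43*v(8, -6) = -4 + 43*5 = -4 + 215 = 211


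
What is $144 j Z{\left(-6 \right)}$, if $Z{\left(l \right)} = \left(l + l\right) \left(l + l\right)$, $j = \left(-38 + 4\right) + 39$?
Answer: $103680$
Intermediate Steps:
$j = 5$ ($j = -34 + 39 = 5$)
$Z{\left(l \right)} = 4 l^{2}$ ($Z{\left(l \right)} = 2 l 2 l = 4 l^{2}$)
$144 j Z{\left(-6 \right)} = 144 \cdot 5 \cdot 4 \left(-6\right)^{2} = 720 \cdot 4 \cdot 36 = 720 \cdot 144 = 103680$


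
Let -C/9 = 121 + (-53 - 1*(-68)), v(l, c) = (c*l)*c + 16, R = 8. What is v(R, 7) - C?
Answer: 1632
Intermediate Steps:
v(l, c) = 16 + l*c² (v(l, c) = l*c² + 16 = 16 + l*c²)
C = -1224 (C = -9*(121 + (-53 - 1*(-68))) = -9*(121 + (-53 + 68)) = -9*(121 + 15) = -9*136 = -1224)
v(R, 7) - C = (16 + 8*7²) - 1*(-1224) = (16 + 8*49) + 1224 = (16 + 392) + 1224 = 408 + 1224 = 1632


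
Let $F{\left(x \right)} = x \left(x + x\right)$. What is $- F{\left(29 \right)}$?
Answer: $-1682$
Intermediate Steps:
$F{\left(x \right)} = 2 x^{2}$ ($F{\left(x \right)} = x 2 x = 2 x^{2}$)
$- F{\left(29 \right)} = - 2 \cdot 29^{2} = - 2 \cdot 841 = \left(-1\right) 1682 = -1682$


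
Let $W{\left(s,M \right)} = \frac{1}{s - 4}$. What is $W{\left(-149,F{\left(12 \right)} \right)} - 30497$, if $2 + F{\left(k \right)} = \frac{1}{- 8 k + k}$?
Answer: $- \frac{4666042}{153} \approx -30497.0$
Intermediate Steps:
$F{\left(k \right)} = -2 - \frac{1}{7 k}$ ($F{\left(k \right)} = -2 + \frac{1}{- 8 k + k} = -2 + \frac{1}{\left(-7\right) k} = -2 - \frac{1}{7 k}$)
$W{\left(s,M \right)} = \frac{1}{-4 + s}$
$W{\left(-149,F{\left(12 \right)} \right)} - 30497 = \frac{1}{-4 - 149} - 30497 = \frac{1}{-153} - 30497 = - \frac{1}{153} - 30497 = - \frac{4666042}{153}$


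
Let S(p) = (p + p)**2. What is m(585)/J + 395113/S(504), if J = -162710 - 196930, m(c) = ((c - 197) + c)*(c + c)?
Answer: -104382611/37594368 ≈ -2.7766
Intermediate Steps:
S(p) = 4*p**2 (S(p) = (2*p)**2 = 4*p**2)
m(c) = 2*c*(-197 + 2*c) (m(c) = ((-197 + c) + c)*(2*c) = (-197 + 2*c)*(2*c) = 2*c*(-197 + 2*c))
J = -359640
m(585)/J + 395113/S(504) = (2*585*(-197 + 2*585))/(-359640) + 395113/((4*504**2)) = (2*585*(-197 + 1170))*(-1/359640) + 395113/((4*254016)) = (2*585*973)*(-1/359640) + 395113/1016064 = 1138410*(-1/359640) + 395113*(1/1016064) = -12649/3996 + 395113/1016064 = -104382611/37594368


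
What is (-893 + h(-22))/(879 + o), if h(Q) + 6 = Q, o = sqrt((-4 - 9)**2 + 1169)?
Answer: -269853/257101 + 307*sqrt(1338)/257101 ≈ -1.0059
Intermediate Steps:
o = sqrt(1338) (o = sqrt((-13)**2 + 1169) = sqrt(169 + 1169) = sqrt(1338) ≈ 36.579)
h(Q) = -6 + Q
(-893 + h(-22))/(879 + o) = (-893 + (-6 - 22))/(879 + sqrt(1338)) = (-893 - 28)/(879 + sqrt(1338)) = -921/(879 + sqrt(1338))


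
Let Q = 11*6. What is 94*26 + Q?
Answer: 2510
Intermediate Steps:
Q = 66
94*26 + Q = 94*26 + 66 = 2444 + 66 = 2510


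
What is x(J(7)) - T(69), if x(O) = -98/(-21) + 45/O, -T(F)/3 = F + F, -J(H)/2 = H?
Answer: 17449/42 ≈ 415.45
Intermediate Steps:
J(H) = -2*H
T(F) = -6*F (T(F) = -3*(F + F) = -6*F)
x(O) = 14/3 + 45/O (x(O) = -98*(-1/21) + 45/O = 14/3 + 45/O)
x(J(7)) - T(69) = (14/3 + 45/((-2*7))) - (-6)*69 = (14/3 + 45/(-14)) - 1*(-414) = (14/3 + 45*(-1/14)) + 414 = (14/3 - 45/14) + 414 = 61/42 + 414 = 17449/42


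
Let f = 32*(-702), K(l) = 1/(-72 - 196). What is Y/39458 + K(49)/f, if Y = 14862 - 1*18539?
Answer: -11068397423/118775524608 ≈ -0.093188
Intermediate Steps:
K(l) = -1/268 (K(l) = 1/(-268) = -1/268)
f = -22464
Y = -3677 (Y = 14862 - 18539 = -3677)
Y/39458 + K(49)/f = -3677/39458 - 1/268/(-22464) = -3677*1/39458 - 1/268*(-1/22464) = -3677/39458 + 1/6020352 = -11068397423/118775524608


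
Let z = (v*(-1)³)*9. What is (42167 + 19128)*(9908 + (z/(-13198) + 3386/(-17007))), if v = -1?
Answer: 136313266876681115/224458386 ≈ 6.0730e+8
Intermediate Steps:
z = 9 (z = -1*(-1)³*9 = -1*(-1)*9 = 1*9 = 9)
(42167 + 19128)*(9908 + (z/(-13198) + 3386/(-17007))) = (42167 + 19128)*(9908 + (9/(-13198) + 3386/(-17007))) = 61295*(9908 + (9*(-1/13198) + 3386*(-1/17007))) = 61295*(9908 + (-9/13198 - 3386/17007)) = 61295*(9908 - 44841491/224458386) = 61295*(2223888846997/224458386) = 136313266876681115/224458386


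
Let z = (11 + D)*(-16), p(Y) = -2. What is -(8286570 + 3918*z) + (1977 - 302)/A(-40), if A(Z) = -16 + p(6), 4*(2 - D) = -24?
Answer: -127720639/18 ≈ -7.0956e+6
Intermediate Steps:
D = 8 (D = 2 - ¼*(-24) = 2 + 6 = 8)
A(Z) = -18 (A(Z) = -16 - 2 = -18)
z = -304 (z = (11 + 8)*(-16) = 19*(-16) = -304)
-(8286570 + 3918*z) + (1977 - 302)/A(-40) = -3918/(1/(-304 + 2115)) + (1977 - 302)/(-18) = -3918/(1/1811) + 1675*(-1/18) = -3918/1/1811 - 1675/18 = -3918*1811 - 1675/18 = -7095498 - 1675/18 = -127720639/18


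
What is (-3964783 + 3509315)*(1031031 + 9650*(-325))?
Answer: 958859887492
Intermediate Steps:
(-3964783 + 3509315)*(1031031 + 9650*(-325)) = -455468*(1031031 - 3136250) = -455468*(-2105219) = 958859887492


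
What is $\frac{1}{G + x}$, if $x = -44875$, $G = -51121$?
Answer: $- \frac{1}{95996} \approx -1.0417 \cdot 10^{-5}$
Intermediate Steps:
$\frac{1}{G + x} = \frac{1}{-51121 - 44875} = \frac{1}{-95996} = - \frac{1}{95996}$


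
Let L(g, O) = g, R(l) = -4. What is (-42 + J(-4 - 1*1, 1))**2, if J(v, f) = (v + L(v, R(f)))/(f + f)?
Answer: 2209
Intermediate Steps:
J(v, f) = v/f (J(v, f) = (v + v)/(f + f) = (2*v)/((2*f)) = (2*v)*(1/(2*f)) = v/f)
(-42 + J(-4 - 1*1, 1))**2 = (-42 + (-4 - 1*1)/1)**2 = (-42 + (-4 - 1)*1)**2 = (-42 - 5*1)**2 = (-42 - 5)**2 = (-47)**2 = 2209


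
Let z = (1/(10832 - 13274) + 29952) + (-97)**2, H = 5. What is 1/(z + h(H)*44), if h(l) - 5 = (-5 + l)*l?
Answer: 2442/96656801 ≈ 2.5265e-5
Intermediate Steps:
h(l) = 5 + l*(-5 + l) (h(l) = 5 + (-5 + l)*l = 5 + l*(-5 + l))
z = 96119561/2442 (z = (1/(-2442) + 29952) + 9409 = (-1/2442 + 29952) + 9409 = 73142783/2442 + 9409 = 96119561/2442 ≈ 39361.)
1/(z + h(H)*44) = 1/(96119561/2442 + (5 + 5**2 - 5*5)*44) = 1/(96119561/2442 + (5 + 25 - 25)*44) = 1/(96119561/2442 + 5*44) = 1/(96119561/2442 + 220) = 1/(96656801/2442) = 2442/96656801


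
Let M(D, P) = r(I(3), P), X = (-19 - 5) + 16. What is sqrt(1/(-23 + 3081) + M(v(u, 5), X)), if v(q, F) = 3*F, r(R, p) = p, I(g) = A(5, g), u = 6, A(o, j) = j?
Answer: I*sqrt(74807854)/3058 ≈ 2.8284*I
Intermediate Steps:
I(g) = g
X = -8 (X = -24 + 16 = -8)
M(D, P) = P
sqrt(1/(-23 + 3081) + M(v(u, 5), X)) = sqrt(1/(-23 + 3081) - 8) = sqrt(1/3058 - 8) = sqrt(-24463/3058) = I*sqrt(74807854)/3058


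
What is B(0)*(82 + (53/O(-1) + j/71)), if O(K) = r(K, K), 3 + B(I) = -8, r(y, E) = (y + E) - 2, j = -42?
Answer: -212927/284 ≈ -749.74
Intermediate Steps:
r(y, E) = -2 + E + y (r(y, E) = (E + y) - 2 = -2 + E + y)
B(I) = -11 (B(I) = -3 - 8 = -11)
O(K) = -2 + 2*K (O(K) = -2 + K + K = -2 + 2*K)
B(0)*(82 + (53/O(-1) + j/71)) = -11*(82 + (53/(-2 + 2*(-1)) - 42/71)) = -11*(82 + (53/(-2 - 2) - 42*1/71)) = -11*(82 + (53/(-4) - 42/71)) = -11*(82 + (53*(-¼) - 42/71)) = -11*(82 + (-53/4 - 42/71)) = -11*(82 - 3931/284) = -11*19357/284 = -212927/284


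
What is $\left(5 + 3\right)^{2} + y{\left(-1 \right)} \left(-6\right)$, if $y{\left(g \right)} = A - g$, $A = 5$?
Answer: $28$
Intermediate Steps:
$y{\left(g \right)} = 5 - g$
$\left(5 + 3\right)^{2} + y{\left(-1 \right)} \left(-6\right) = \left(5 + 3\right)^{2} + \left(5 - -1\right) \left(-6\right) = 8^{2} + \left(5 + 1\right) \left(-6\right) = 64 + 6 \left(-6\right) = 64 - 36 = 28$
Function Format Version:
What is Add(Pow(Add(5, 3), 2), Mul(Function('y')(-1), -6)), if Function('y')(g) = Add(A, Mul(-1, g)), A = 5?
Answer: 28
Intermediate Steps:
Function('y')(g) = Add(5, Mul(-1, g))
Add(Pow(Add(5, 3), 2), Mul(Function('y')(-1), -6)) = Add(Pow(Add(5, 3), 2), Mul(Add(5, Mul(-1, -1)), -6)) = Add(Pow(8, 2), Mul(Add(5, 1), -6)) = Add(64, Mul(6, -6)) = Add(64, -36) = 28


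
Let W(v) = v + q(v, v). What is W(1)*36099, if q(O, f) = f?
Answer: 72198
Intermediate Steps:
W(v) = 2*v (W(v) = v + v = 2*v)
W(1)*36099 = (2*1)*36099 = 2*36099 = 72198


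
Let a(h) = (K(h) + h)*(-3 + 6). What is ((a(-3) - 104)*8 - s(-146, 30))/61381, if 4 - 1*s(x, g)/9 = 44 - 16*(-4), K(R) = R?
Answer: -40/61381 ≈ -0.00065167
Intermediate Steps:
a(h) = 6*h (a(h) = (h + h)*(-3 + 6) = (2*h)*3 = 6*h)
s(x, g) = -936 (s(x, g) = 36 - 9*(44 - 16*(-4)) = 36 - 9*(44 + 64) = 36 - 9*108 = 36 - 972 = -936)
((a(-3) - 104)*8 - s(-146, 30))/61381 = ((6*(-3) - 104)*8 - 1*(-936))/61381 = ((-18 - 104)*8 + 936)*(1/61381) = (-122*8 + 936)*(1/61381) = (-976 + 936)*(1/61381) = -40*1/61381 = -40/61381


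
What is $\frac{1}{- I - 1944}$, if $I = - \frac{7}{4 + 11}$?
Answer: $- \frac{15}{29153} \approx -0.00051453$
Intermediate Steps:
$I = - \frac{7}{15} \approx -0.46667$
$\frac{1}{- I - 1944} = \frac{1}{\left(-1\right) \left(- \frac{7}{15}\right) - 1944} = \frac{1}{\frac{7}{15} - 1944} = \frac{1}{- \frac{29153}{15}} = - \frac{15}{29153}$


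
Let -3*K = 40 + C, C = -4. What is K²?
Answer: 144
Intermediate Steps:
K = -12 (K = -(40 - 4)/3 = -⅓*36 = -12)
K² = (-12)² = 144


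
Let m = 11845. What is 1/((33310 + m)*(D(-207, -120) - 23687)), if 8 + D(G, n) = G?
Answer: -1/1079294810 ≈ -9.2653e-10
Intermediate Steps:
D(G, n) = -8 + G
1/((33310 + m)*(D(-207, -120) - 23687)) = 1/((33310 + 11845)*((-8 - 207) - 23687)) = 1/(45155*(-215 - 23687)) = 1/(45155*(-23902)) = 1/(-1079294810) = -1/1079294810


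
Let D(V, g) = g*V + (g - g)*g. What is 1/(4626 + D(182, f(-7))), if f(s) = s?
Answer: 1/3352 ≈ 0.00029833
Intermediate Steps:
D(V, g) = V*g (D(V, g) = V*g + 0*g = V*g + 0 = V*g)
1/(4626 + D(182, f(-7))) = 1/(4626 + 182*(-7)) = 1/(4626 - 1274) = 1/3352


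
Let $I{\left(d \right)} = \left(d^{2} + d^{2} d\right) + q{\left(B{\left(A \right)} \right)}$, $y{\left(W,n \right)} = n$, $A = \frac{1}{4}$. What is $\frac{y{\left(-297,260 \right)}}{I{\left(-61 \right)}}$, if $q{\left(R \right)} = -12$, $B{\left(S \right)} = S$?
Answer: $- \frac{65}{55818} \approx -0.0011645$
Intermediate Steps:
$A = \frac{1}{4} \approx 0.25$
$I{\left(d \right)} = -12 + d^{2} + d^{3}$ ($I{\left(d \right)} = \left(d^{2} + d^{2} d\right) - 12 = \left(d^{2} + d^{3}\right) - 12 = -12 + d^{2} + d^{3}$)
$\frac{y{\left(-297,260 \right)}}{I{\left(-61 \right)}} = \frac{260}{-12 + \left(-61\right)^{2} + \left(-61\right)^{3}} = \frac{260}{-12 + 3721 - 226981} = \frac{260}{-223272} = 260 \left(- \frac{1}{223272}\right) = - \frac{65}{55818}$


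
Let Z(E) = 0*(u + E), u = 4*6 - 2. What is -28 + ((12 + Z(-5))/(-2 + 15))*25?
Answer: -64/13 ≈ -4.9231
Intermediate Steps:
u = 22 (u = 24 - 2 = 22)
Z(E) = 0 (Z(E) = 0*(22 + E) = 0)
-28 + ((12 + Z(-5))/(-2 + 15))*25 = -28 + ((12 + 0)/(-2 + 15))*25 = -28 + (12/13)*25 = -28 + 300/13 = -64/13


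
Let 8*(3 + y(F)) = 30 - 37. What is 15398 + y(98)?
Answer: 123153/8 ≈ 15394.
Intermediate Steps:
y(F) = -31/8 (y(F) = -3 + (30 - 37)/8 = -3 + (⅛)*(-7) = -3 - 7/8 = -31/8)
15398 + y(98) = 15398 - 31/8 = 123153/8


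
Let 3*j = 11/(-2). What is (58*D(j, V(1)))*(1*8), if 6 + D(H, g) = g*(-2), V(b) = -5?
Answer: 1856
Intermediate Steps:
j = -11/6 (j = (11/(-2))/3 = (11*(-1/2))/3 = (1/3)*(-11/2) = -11/6 ≈ -1.8333)
D(H, g) = -6 - 2*g (D(H, g) = -6 + g*(-2) = -6 - 2*g)
(58*D(j, V(1)))*(1*8) = (58*(-6 - 2*(-5)))*(1*8) = (58*(-6 + 10))*8 = (58*4)*8 = 232*8 = 1856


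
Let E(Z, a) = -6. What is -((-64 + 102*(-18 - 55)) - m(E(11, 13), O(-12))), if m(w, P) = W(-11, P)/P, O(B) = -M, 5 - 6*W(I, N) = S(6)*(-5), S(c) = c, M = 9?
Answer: 405505/54 ≈ 7509.4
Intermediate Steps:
W(I, N) = 35/6 (W(I, N) = ⅚ - (-5) = ⅚ - ⅙*(-30) = ⅚ + 5 = 35/6)
O(B) = -9 (O(B) = -1*9 = -9)
m(w, P) = 35/(6*P)
-((-64 + 102*(-18 - 55)) - m(E(11, 13), O(-12))) = -((-64 + 102*(-18 - 55)) - 35/(6*(-9))) = -((-64 + 102*(-73)) - 35*(-1)/(6*9)) = -((-64 - 7446) - 1*(-35/54)) = -(-7510 + 35/54) = -1*(-405505/54) = 405505/54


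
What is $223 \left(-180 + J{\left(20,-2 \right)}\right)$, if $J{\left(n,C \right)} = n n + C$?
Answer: $48614$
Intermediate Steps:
$J{\left(n,C \right)} = C + n^{2}$ ($J{\left(n,C \right)} = n^{2} + C = C + n^{2}$)
$223 \left(-180 + J{\left(20,-2 \right)}\right) = 223 \left(-180 - \left(2 - 20^{2}\right)\right) = 223 \left(-180 + \left(-2 + 400\right)\right) = 223 \left(-180 + 398\right) = 223 \cdot 218 = 48614$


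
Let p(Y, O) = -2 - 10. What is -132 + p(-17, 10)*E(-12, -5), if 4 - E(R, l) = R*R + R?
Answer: 1404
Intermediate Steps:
p(Y, O) = -12
E(R, l) = 4 - R - R² (E(R, l) = 4 - (R*R + R) = 4 - (R² + R) = 4 - (R + R²) = 4 + (-R - R²) = 4 - R - R²)
-132 + p(-17, 10)*E(-12, -5) = -132 - 12*(4 - 1*(-12) - 1*(-12)²) = -132 - 12*(4 + 12 - 1*144) = -132 - 12*(4 + 12 - 144) = -132 - 12*(-128) = -132 + 1536 = 1404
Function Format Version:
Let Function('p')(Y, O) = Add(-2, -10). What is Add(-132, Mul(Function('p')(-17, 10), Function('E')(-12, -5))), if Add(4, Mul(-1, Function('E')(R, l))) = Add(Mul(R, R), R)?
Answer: 1404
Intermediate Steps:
Function('p')(Y, O) = -12
Function('E')(R, l) = Add(4, Mul(-1, R), Mul(-1, Pow(R, 2))) (Function('E')(R, l) = Add(4, Mul(-1, Add(Mul(R, R), R))) = Add(4, Mul(-1, Add(Pow(R, 2), R))) = Add(4, Mul(-1, Add(R, Pow(R, 2)))) = Add(4, Add(Mul(-1, R), Mul(-1, Pow(R, 2)))) = Add(4, Mul(-1, R), Mul(-1, Pow(R, 2))))
Add(-132, Mul(Function('p')(-17, 10), Function('E')(-12, -5))) = Add(-132, Mul(-12, Add(4, Mul(-1, -12), Mul(-1, Pow(-12, 2))))) = Add(-132, Mul(-12, Add(4, 12, Mul(-1, 144)))) = Add(-132, Mul(-12, Add(4, 12, -144))) = Add(-132, Mul(-12, -128)) = Add(-132, 1536) = 1404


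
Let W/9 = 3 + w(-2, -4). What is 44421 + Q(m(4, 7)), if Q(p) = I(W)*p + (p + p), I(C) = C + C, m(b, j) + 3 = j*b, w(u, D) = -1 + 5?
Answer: 47621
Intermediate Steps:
w(u, D) = 4
W = 63 (W = 9*(3 + 4) = 9*7 = 63)
m(b, j) = -3 + b*j (m(b, j) = -3 + j*b = -3 + b*j)
I(C) = 2*C
Q(p) = 128*p (Q(p) = (2*63)*p + (p + p) = 126*p + 2*p = 128*p)
44421 + Q(m(4, 7)) = 44421 + 128*(-3 + 4*7) = 44421 + 128*(-3 + 28) = 44421 + 128*25 = 44421 + 3200 = 47621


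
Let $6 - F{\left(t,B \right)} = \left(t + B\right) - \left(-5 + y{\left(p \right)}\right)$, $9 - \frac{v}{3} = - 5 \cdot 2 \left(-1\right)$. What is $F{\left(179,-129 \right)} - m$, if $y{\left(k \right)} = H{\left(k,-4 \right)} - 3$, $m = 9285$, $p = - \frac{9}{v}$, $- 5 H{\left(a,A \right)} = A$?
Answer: $- \frac{46681}{5} \approx -9336.2$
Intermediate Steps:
$v = -3$ ($v = 27 - 3 \left(- 5 \cdot 2 \left(-1\right)\right) = 27 - 3 \left(\left(-5\right) \left(-2\right)\right) = 27 - 30 = -3$)
$H{\left(a,A \right)} = - \frac{A}{5}$
$p = 3$ ($p = - \frac{9}{-3} = \left(-9\right) \left(- \frac{1}{3}\right) = 3$)
$y{\left(k \right)} = - \frac{11}{5}$ ($y{\left(k \right)} = \left(- \frac{1}{5}\right) \left(-4\right) - 3 = \frac{4}{5} - 3 = - \frac{11}{5}$)
$F{\left(t,B \right)} = - \frac{6}{5} - B - t$ ($F{\left(t,B \right)} = 6 - \left(\left(t + B\right) + \left(5 - - \frac{11}{5}\right)\right) = 6 - \left(\left(B + t\right) + \left(5 + \frac{11}{5}\right)\right) = 6 - \left(\left(B + t\right) + \frac{36}{5}\right) = 6 - \left(\frac{36}{5} + B + t\right) = - \frac{6}{5} - B - t$)
$F{\left(179,-129 \right)} - m = \left(- \frac{6}{5} - -129 - 179\right) - 9285 = \left(- \frac{6}{5} + 129 - 179\right) - 9285 = - \frac{256}{5} - 9285 = - \frac{46681}{5}$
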